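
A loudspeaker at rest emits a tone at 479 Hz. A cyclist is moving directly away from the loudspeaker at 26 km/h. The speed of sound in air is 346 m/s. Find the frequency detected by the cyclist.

26 km/h = 7.222 m/s.
Only the observer moves, away from the source, so f' = f · (v − v_o)/v.
f' = 479 × (346 − 7.222)/346 = 479 × 338.78/346 ≈ 469 Hz.

469 Hz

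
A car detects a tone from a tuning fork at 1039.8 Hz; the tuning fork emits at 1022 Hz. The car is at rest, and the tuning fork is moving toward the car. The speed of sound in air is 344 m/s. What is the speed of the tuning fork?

f' = f · v/(v − v_s) ⇒ v_s = v · |1 − f/f'|.
v_s = 344 × |1 − 1022/1039.8| = 344 × 0.01712 ≈ 5.9 m/s.

5.9 m/s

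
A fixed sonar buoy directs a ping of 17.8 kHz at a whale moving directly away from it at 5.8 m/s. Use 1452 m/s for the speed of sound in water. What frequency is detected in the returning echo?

17.66 kHz

The whale first receives the wave as a moving observer: f₁ = f₀ · (v − u)/v = 17.8 × (1452 − 5.8)/1452 ≈ 17.73 kHz.
On reflection it acts as a source moving away from the stationary detector: f₂ = f₁ · v/(v + u) = 17.73 × 1452/1457.8 ≈ 17.66 kHz.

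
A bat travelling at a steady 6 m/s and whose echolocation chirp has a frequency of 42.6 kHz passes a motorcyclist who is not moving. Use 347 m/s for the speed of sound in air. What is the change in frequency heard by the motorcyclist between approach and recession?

Approaching: f₁ = f · v/(v − v_s) = 42.6 × 347/341 ≈ 43.35 kHz.
Receding: f₂ = f · v/(v + v_s) = 42.6 × 347/353 ≈ 41.88 kHz.
Drop: f₁ − f₂ = 2f·v·v_s/(v² − v_s²) = 2 × 42.6 × 347 × 6/(347² − 6²) ≈ 1.47 kHz.

1.47 kHz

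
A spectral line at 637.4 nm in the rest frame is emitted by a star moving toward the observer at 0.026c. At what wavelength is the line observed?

Relativistic Doppler for wavelength: λ' = λ₀ · √((1 − β)/(1 + β)).
λ' = 637.4 × √(0.9740/1.0260) = 637.4 × 0.97433 ≈ 621.0 nm.

621.0 nm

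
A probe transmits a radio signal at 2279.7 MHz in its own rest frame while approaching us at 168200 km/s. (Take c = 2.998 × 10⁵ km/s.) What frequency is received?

4299.1 MHz

β = v/c = 168200/299800 = 0.5610.
Relativistic Doppler for frequency: f' = f₀ · √((1 + β)/(1 − β)).
f' = 2279.7 × √(1.5610/0.4390) = 2279.7 × 1.88580 ≈ 4299.1 MHz.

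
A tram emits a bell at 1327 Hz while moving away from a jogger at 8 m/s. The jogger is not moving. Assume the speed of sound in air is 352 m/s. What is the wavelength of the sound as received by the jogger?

With the source moving away from a stationary observer, f' = f · v/(v + v_s).
f' = 1327 × 352/(352 + 8) ≈ 1298 Hz.
λ' = v/f' = 352/1297.51 ≈ 27.1 cm.

27.1 cm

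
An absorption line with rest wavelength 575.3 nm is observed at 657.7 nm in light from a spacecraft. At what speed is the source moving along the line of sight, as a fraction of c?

0.133

λ'/λ₀ = 1.1432 > 1 (redshift), so the source is receding.
λ'/λ₀ = √((1 + β)/(1 − β)) for a receding source ⇒ β = (r² − 1)/(r² + 1) with r = λ'/λ₀.
β = (1.3070 − 1)/(1.3070 + 1) ≈ 0.133.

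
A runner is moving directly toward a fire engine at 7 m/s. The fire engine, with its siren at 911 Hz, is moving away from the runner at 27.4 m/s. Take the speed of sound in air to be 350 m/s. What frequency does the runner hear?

862 Hz

General Doppler shift: f' = f · (v + v_o)/(v + v_s).
f' = 911 × (350 + 7)/(350 + 27.4) = 911 × 357/377.4 ≈ 862 Hz.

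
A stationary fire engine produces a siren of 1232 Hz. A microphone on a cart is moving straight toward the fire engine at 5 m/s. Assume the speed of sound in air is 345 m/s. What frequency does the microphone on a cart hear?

Moving observer, stationary source: f' = f · (v + v_o)/v.
f' = 1232 × (345 + 5)/345 = 1232 × 350/345 ≈ 1250 Hz.

1250 Hz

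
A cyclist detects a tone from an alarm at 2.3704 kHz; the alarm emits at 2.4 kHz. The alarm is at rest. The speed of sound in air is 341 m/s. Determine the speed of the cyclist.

f' < f, so the cyclist is receding.
f' = f · (v − v_o)/v ⇒ v_o = v · |f'/f − 1|.
v_o = 341 × |2.3704/2.4 − 1| = 341 × 0.01233 ≈ 4.2 m/s.

4.2 m/s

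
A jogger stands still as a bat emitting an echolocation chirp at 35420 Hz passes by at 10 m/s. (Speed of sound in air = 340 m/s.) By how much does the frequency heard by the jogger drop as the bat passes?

2085 Hz

Approaching: f₁ = f · v/(v − v_s) = 35420 × 340/330 ≈ 36493 Hz.
Receding: f₂ = f · v/(v + v_s) = 35420 × 340/350 ≈ 34408 Hz.
Drop: f₁ − f₂ = 2f·v·v_s/(v² − v_s²) = 2 × 35420 × 340 × 10/(340² − 10²) ≈ 2085 Hz.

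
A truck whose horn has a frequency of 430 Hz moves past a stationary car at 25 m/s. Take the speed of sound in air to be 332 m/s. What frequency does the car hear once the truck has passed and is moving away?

Receding: f₂ = f · v/(v + v_s) = 430 × 332/357 ≈ 400 Hz.

400 Hz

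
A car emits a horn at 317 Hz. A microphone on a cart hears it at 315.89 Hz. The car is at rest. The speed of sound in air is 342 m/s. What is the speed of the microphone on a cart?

1.20 m/s

f' < f, so the microphone on a cart is receding.
f' = f · (v − v_o)/v ⇒ v_o = v · |f'/f − 1|.
v_o = 342 × |315.89/317 − 1| = 342 × 0.003502 ≈ 1.20 m/s.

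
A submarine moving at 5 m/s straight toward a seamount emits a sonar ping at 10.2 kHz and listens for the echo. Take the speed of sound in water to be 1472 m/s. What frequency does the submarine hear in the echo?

The seamount receives the sound from a moving source: f₁ = f₀ · v/(v − v_e) = 10.2 × 1472/1467 ≈ 10.23 kHz.
On the return leg the submarine is a moving observer: f₂ = f₁ · (v + v_e)/v = 10.23 × 1477/1472 ≈ 10.27 kHz.
Equivalently f₂ = f₀ · (v + v_e)/(v − v_e).

10.27 kHz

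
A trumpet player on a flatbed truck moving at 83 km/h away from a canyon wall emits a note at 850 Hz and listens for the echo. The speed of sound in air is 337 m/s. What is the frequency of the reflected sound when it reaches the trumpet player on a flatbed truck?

741 Hz

83 km/h = 23.06 m/s.
The canyon wall receives the sound from a moving source: f₁ = f₀ · v/(v + v_e) = 850 × 337/360.06 ≈ 796 Hz.
On the return leg the trumpet player on a flatbed truck is a moving observer: f₂ = f₁ · (v − v_e)/v = 796 × 313.94/337 ≈ 741 Hz.
Equivalently f₂ = f₀ · (v − v_e)/(v + v_e).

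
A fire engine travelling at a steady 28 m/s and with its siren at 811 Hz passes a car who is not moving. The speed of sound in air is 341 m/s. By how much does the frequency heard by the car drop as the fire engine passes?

Approaching: f₁ = f · v/(v − v_s) = 811 × 341/313 ≈ 884 Hz.
Receding: f₂ = f · v/(v + v_s) = 811 × 341/369 ≈ 749 Hz.
Drop: f₁ − f₂ = 2f·v·v_s/(v² − v_s²) = 2 × 811 × 341 × 28/(341² − 28²) ≈ 134 Hz.

134 Hz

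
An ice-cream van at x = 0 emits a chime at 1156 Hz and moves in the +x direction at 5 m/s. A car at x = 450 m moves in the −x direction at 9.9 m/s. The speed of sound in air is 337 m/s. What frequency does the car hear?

The observer lies on the +x side, so the source is heading toward the observer and the observer is heading toward the source.
With source approaching and observer approaching, f' = f · (v + v_o)/(v − v_s).
f' = 1156 × (337 + 9.9)/(337 − 5) = 1156 × 346.9/332 ≈ 1208 Hz.

1208 Hz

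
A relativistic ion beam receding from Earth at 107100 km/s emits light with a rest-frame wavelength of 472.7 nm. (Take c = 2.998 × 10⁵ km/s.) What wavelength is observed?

β = v/c = 107100/299800 = 0.3572.
Relativistic Doppler for wavelength: λ' = λ₀ · √((1 + β)/(1 − β)).
λ' = 472.7 × √(1.3572/0.6428) = 472.7 × 1.45313 ≈ 686.9 nm.

686.9 nm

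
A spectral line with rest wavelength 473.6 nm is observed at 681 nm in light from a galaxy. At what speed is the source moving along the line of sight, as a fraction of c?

λ'/λ₀ = 1.4379 > 1 (redshift), so the source is receding.
λ'/λ₀ = √((1 + β)/(1 − β)) for a receding source ⇒ β = (r² − 1)/(r² + 1) with r = λ'/λ₀.
β = (2.0676 − 1)/(2.0676 + 1) ≈ 0.348.

0.348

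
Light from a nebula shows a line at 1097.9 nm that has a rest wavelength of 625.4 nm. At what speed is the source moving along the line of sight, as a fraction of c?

0.510

λ'/λ₀ = 1.7555 > 1 (redshift), so the source is receding.
λ'/λ₀ = √((1 + β)/(1 − β)) for a receding source ⇒ β = (r² − 1)/(r² + 1) with r = λ'/λ₀.
β = (3.0818 − 1)/(3.0818 + 1) ≈ 0.510.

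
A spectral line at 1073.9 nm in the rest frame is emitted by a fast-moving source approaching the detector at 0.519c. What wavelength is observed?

604.3 nm

Relativistic Doppler for wavelength: λ' = λ₀ · √((1 − β)/(1 + β)).
λ' = 1073.9 × √(0.4810/1.5190) = 1073.9 × 0.56272 ≈ 604.3 nm.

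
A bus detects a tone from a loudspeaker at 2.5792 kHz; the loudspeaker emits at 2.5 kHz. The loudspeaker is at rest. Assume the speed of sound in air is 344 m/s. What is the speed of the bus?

10.9 m/s

f' > f, so the bus is approaching.
f' = f · (v + v_o)/v ⇒ v_o = v · |f'/f − 1|.
v_o = 344 × |2.5792/2.5 − 1| = 344 × 0.03168 ≈ 10.9 m/s.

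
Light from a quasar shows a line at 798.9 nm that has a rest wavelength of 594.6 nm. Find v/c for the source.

λ'/λ₀ = 1.3436 > 1 (redshift), so the source is receding.
λ'/λ₀ = √((1 + β)/(1 − β)) for a receding source ⇒ β = (r² − 1)/(r² + 1) with r = λ'/λ₀.
β = (1.8052 − 1)/(1.8052 + 1) ≈ 0.287.

0.287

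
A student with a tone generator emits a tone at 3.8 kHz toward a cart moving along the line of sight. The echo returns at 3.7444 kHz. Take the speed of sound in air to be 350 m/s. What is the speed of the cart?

2.58 m/s

Double Doppler shift off a moving reflector: f₂ = f₀ · (v + u)/(v − u) (u > 0 toward emitter).
Rearranging, u = v · (f₂ − f₀)/(f₂ + f₀) = 350 × -0.0556/7.5444 ≈ -2.58 m/s.
So the cart is moving at 2.58 m/s away from the emitter.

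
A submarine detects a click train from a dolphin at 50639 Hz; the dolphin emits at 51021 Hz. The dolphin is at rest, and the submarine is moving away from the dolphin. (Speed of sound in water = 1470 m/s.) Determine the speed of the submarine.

f' = f · (v − v_o)/v ⇒ v_o = v · |f'/f − 1|.
v_o = 1470 × |50639/51021 − 1| = 1470 × 0.007487 ≈ 11.0 m/s.

11.0 m/s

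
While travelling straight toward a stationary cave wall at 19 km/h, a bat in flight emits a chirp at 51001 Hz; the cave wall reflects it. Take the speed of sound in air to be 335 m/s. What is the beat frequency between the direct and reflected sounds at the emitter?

1633 Hz

19 km/h = 5.278 m/s.
The cave wall receives the sound from a moving source: f₁ = f₀ · v/(v − v_e) = 51001 × 335/329.72 ≈ 51817 Hz.
On the return leg the bat in flight is a moving observer: f₂ = f₁ · (v + v_e)/v = 51817 × 340.28/335 ≈ 52634 Hz.
Beat against the emitted tone: |f₂ − f₀| = 2v_e·f₀/(v − v_e) = 2 × 5.278 × 51001/329.72 ≈ 1633 Hz.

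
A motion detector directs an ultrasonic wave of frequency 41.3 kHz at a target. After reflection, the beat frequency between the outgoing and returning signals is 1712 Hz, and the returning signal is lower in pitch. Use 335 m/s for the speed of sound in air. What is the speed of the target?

Double Doppler shift off a moving reflector: f₂ = f₀ · (v + u)/(v − u) (u > 0 toward emitter).
Returning signal is lower, so f₂ = f₀ − Δf = 41300 − 1712 = 39588 Hz.
Rearranging, u = v · (f₂ − f₀)/(f₂ + f₀) = 335 × -1712/80888 ≈ -7.1 m/s.
So the target is moving at 7.1 m/s away from the emitter.

7.1 m/s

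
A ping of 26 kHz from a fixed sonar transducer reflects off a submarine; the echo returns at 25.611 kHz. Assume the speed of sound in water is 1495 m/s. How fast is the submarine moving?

11.3 m/s

Double Doppler shift off a moving reflector: f₂ = f₀ · (v + u)/(v − u) (u > 0 toward emitter).
Rearranging, u = v · (f₂ − f₀)/(f₂ + f₀) = 1495 × -0.389/51.611 ≈ -11.3 m/s.
So the submarine is moving at 11.3 m/s away from the emitter.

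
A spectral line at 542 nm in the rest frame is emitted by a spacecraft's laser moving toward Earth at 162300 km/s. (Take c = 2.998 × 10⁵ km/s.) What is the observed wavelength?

295.7 nm

β = v/c = 162300/299800 = 0.5414.
Relativistic Doppler for wavelength: λ' = λ₀ · √((1 − β)/(1 + β)).
λ' = 542 × √(0.4586/1.5414) = 542 × 0.54549 ≈ 295.7 nm.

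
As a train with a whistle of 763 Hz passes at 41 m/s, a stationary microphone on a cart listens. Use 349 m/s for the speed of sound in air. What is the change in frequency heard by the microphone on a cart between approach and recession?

Approaching: f₁ = f · v/(v − v_s) = 763 × 349/308 ≈ 865 Hz.
Receding: f₂ = f · v/(v + v_s) = 763 × 349/390 ≈ 683 Hz.
Drop: f₁ − f₂ = 2f·v·v_s/(v² − v_s²) = 2 × 763 × 349 × 41/(349² − 41²) ≈ 182 Hz.

182 Hz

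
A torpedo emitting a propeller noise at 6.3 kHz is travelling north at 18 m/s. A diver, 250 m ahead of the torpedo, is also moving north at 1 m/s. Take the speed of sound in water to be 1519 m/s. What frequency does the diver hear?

6.37 kHz

The diver is ahead, so the torpedo is moving toward it while the diver is moving away from the torpedo.
With source approaching and observer receding, f' = f · (v − v_o)/(v − v_s).
f' = 6.3 × (1519 − 1)/(1519 − 18) = 6.3 × 1518/1501 ≈ 6.37 kHz.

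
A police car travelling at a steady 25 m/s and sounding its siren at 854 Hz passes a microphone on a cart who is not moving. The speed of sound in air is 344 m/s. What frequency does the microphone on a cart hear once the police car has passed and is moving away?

Receding: f₂ = f · v/(v + v_s) = 854 × 344/369 ≈ 796 Hz.

796 Hz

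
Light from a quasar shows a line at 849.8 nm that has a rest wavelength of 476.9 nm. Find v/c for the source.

0.521

λ'/λ₀ = 1.7819 > 1 (redshift), so the source is receding.
λ'/λ₀ = √((1 + β)/(1 − β)) for a receding source ⇒ β = (r² − 1)/(r² + 1) with r = λ'/λ₀.
β = (3.1753 − 1)/(3.1753 + 1) ≈ 0.521.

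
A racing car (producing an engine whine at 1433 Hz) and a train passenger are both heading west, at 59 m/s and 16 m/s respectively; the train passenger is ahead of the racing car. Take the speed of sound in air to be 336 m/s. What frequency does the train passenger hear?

The train passenger is ahead, so the racing car is moving toward it while the train passenger is moving away from the racing car.
General Doppler shift: f' = f · (v − v_o)/(v − v_s).
f' = 1433 × (336 − 16)/(336 − 59) = 1433 × 320/277 ≈ 1655 Hz.

1655 Hz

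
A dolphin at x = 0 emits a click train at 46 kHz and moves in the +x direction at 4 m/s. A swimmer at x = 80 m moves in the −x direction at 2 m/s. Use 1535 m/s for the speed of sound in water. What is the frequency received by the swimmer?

The observer lies on the +x side, so the source is heading toward the observer and the observer is heading toward the source.
Both move, so f' = f · (v + v_o)/(v − v_s).
f' = 46 × (1535 + 2)/(1535 − 4) = 46 × 1537/1531 ≈ 46.2 kHz.

46.2 kHz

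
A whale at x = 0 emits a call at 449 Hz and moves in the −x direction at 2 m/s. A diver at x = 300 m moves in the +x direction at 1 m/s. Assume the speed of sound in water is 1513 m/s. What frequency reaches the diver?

The observer lies on the +x side, so the source is heading away from the observer and the observer is heading away from the source.
General Doppler shift: f' = f · (v − v_o)/(v + v_s).
f' = 449 × (1513 − 1)/(1513 + 2) = 449 × 1512/1515 ≈ 448 Hz.

448 Hz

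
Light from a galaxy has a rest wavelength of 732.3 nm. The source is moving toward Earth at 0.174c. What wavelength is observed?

614.2 nm

Relativistic Doppler for wavelength: λ' = λ₀ · √((1 − β)/(1 + β)).
λ' = 732.3 × √(0.8260/1.1740) = 732.3 × 0.83880 ≈ 614.2 nm.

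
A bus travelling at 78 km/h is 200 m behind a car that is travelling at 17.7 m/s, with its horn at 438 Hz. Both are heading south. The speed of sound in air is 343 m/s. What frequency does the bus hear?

78 km/h = 21.67 m/s.
The bus is behind, so the car is moving away from it while the bus is moving toward the car.
Both move, so f' = f · (v + v_o)/(v + v_s).
f' = 438 × (343 + 21.67)/(343 + 17.7) = 438 × 364.67/360.7 ≈ 443 Hz.

443 Hz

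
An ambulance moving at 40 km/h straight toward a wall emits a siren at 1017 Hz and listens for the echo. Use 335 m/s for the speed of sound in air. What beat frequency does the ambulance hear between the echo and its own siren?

70 Hz

40 km/h = 11.11 m/s.
The wall receives the sound from a moving source: f₁ = f₀ · v/(v − v_e) = 1017 × 335/323.89 ≈ 1051.9 Hz.
On the return leg the ambulance is a moving observer: f₂ = f₁ · (v + v_e)/v = 1051.9 × 346.11/335 ≈ 1086.8 Hz.
Beat against the emitted tone: |f₂ − f₀| = 2v_e·f₀/(v − v_e) = 2 × 11.11 × 1017/323.89 ≈ 70 Hz.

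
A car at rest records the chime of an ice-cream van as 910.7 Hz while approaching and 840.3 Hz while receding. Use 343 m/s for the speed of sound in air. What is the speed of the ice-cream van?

13.8 m/s

f₁/f₂ = (v + v_s)/(v − v_s), so v_s = v · (f₁ − f₂)/(f₁ + f₂).
v_s = 343 × (910.7 − 840.3)/(910.7 + 840.3) = 343 × 70.4/1751.0 ≈ 13.8 m/s.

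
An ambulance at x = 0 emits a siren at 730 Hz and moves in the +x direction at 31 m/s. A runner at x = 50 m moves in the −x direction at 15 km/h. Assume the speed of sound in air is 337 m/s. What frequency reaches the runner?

15 km/h = 4.167 m/s.
The observer lies on the +x side, so the source is heading toward the observer and the observer is heading toward the source.
General Doppler shift: f' = f · (v + v_o)/(v − v_s).
f' = 730 × (337 + 4.167)/(337 − 31) = 730 × 341.17/306 ≈ 814 Hz.

814 Hz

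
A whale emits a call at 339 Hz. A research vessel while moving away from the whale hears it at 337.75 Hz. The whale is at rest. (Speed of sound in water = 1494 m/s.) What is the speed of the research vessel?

f' = f · (v − v_o)/v ⇒ v_o = v · |f'/f − 1|.
v_o = 1494 × |337.75/339 − 1| = 1494 × 0.003687 ≈ 5.5 m/s.

5.5 m/s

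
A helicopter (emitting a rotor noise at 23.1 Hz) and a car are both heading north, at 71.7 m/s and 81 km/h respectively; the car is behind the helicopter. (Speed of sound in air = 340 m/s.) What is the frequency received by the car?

81 km/h = 22.5 m/s.
The car is behind, so the helicopter is moving away from it while the car is moving toward the helicopter.
With source receding and observer approaching, f' = f · (v + v_o)/(v + v_s).
f' = 23.1 × (340 + 22.5)/(340 + 71.7) = 23.1 × 362.5/411.7 ≈ 20.3 Hz.

20.3 Hz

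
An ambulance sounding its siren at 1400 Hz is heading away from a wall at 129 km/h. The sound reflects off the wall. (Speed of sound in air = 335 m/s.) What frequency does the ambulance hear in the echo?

1129 Hz

129 km/h = 35.83 m/s.
The wall receives the sound from a moving source: f₁ = f₀ · v/(v + v_e) = 1400 × 335/370.83 ≈ 1265 Hz.
On the return leg the ambulance is a moving observer: f₂ = f₁ · (v − v_e)/v = 1265 × 299.17/335 ≈ 1129 Hz.
Equivalently f₂ = f₀ · (v − v_e)/(v + v_e).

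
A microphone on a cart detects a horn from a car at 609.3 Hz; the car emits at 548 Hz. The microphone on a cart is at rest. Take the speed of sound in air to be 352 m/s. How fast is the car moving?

f' > f, so the car is approaching.
f' = f · v/(v − v_s) ⇒ v_s = v · |1 − f/f'|.
v_s = 352 × |1 − 548/609.3| = 352 × 0.1006 ≈ 35 m/s.

35 m/s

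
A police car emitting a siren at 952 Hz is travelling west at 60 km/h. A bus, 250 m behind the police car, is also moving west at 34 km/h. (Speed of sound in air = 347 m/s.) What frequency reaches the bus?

933 Hz

60 km/h = 16.67 m/s; 34 km/h = 9.444 m/s.
The bus is behind, so the police car is moving away from it while the bus is moving toward the police car.
General Doppler shift: f' = f · (v + v_o)/(v + v_s).
f' = 952 × (347 + 9.444)/(347 + 16.67) = 952 × 356.44/363.67 ≈ 933 Hz.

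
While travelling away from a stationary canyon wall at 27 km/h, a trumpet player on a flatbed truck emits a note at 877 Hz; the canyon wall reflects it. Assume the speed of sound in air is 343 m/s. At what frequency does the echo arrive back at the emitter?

839 Hz

27 km/h = 7.5 m/s.
The canyon wall receives the sound from a moving source: f₁ = f₀ · v/(v + v_e) = 877 × 343/350.5 ≈ 858 Hz.
On the return leg the trumpet player on a flatbed truck is a moving observer: f₂ = f₁ · (v − v_e)/v = 858 × 335.5/343 ≈ 839 Hz.
Equivalently f₂ = f₀ · (v − v_e)/(v + v_e).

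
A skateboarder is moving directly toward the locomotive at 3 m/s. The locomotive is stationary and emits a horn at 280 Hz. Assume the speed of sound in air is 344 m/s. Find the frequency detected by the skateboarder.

Moving observer, stationary source: f' = f · (v + v_o)/v.
f' = 280 × (344 + 3)/344 = 280 × 347/344 ≈ 282 Hz.

282 Hz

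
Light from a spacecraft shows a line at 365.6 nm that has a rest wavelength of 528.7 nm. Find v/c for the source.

λ'/λ₀ = 0.6915 < 1 (blueshift), so the source is approaching.
λ'/λ₀ = √((1 − β)/(1 + β)) for an approaching source ⇒ β = (1 − r²)/(1 + r²) with r = λ'/λ₀.
β = (1 − 0.4782)/(1 + 0.4782) ≈ 0.353.

0.353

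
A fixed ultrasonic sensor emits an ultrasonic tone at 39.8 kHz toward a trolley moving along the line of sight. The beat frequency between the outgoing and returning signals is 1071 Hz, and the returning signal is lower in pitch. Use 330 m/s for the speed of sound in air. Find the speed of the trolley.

4.5 m/s

Double Doppler shift off a moving reflector: f₂ = f₀ · (v + u)/(v − u) (u > 0 toward emitter).
Returning signal is lower, so f₂ = f₀ − Δf = 39800 − 1071 = 38729 Hz.
Rearranging, u = v · (f₂ − f₀)/(f₂ + f₀) = 330 × -1071/78529 ≈ -4.5 m/s.
So the trolley is moving at 4.5 m/s away from the emitter.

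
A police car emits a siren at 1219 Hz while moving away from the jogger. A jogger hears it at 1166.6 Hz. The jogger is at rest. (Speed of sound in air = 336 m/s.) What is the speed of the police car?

15.1 m/s

f' = f · v/(v + v_s) ⇒ v_s = v · |1 − f/f'|.
v_s = 336 × |1 − 1219/1166.6| = 336 × 0.04492 ≈ 15.1 m/s.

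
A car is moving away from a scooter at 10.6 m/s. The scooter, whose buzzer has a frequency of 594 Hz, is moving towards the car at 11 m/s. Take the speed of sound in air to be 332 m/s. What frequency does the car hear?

595 Hz

With source approaching and observer receding, f' = f · (v − v_o)/(v − v_s).
f' = 594 × (332 − 10.6)/(332 − 11) = 594 × 321.4/321 ≈ 595 Hz.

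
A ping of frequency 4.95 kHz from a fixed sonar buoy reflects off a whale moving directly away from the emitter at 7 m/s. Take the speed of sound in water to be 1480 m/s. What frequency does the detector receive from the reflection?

At the whale (a moving observer), f₁ = f₀ · (v − u)/v = 4.95 × 1473/1480 ≈ 4.93 kHz.
The reflection then acts as a moving source: f₂ = f₁ · v/(v + u) ≈ 4.90 kHz.

4.90 kHz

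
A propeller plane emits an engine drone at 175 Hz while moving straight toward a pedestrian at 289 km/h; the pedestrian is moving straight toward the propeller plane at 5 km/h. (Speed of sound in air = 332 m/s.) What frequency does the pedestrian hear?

232 Hz

289 km/h = 80.28 m/s; 5 km/h = 1.389 m/s.
Both move, so f' = f · (v + v_o)/(v − v_s).
f' = 175 × (332 + 1.389)/(332 − 80.28) = 175 × 333.39/251.72 ≈ 232 Hz.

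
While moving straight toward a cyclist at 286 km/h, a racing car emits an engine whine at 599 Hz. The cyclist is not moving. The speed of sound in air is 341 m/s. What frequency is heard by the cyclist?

286 km/h = 79.44 m/s.
Only the source moves, toward the listener, so f' = f · v/(v − v_s).
f' = 599 × 341/(341 − 79.44) = 599 × 341/261.6 ≈ 781 Hz.

781 Hz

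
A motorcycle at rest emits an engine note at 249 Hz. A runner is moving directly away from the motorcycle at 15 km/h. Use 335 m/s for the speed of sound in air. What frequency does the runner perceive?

246 Hz

15 km/h = 4.167 m/s.
Only the observer moves, away from the source, so f' = f · (v − v_o)/v.
f' = 249 × (335 − 4.167)/335 = 249 × 330.83/335 ≈ 246 Hz.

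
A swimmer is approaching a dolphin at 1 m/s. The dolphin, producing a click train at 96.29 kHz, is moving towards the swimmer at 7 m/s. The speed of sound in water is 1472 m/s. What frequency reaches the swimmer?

96.8 kHz

Both move, so f' = f · (v + v_o)/(v − v_s).
f' = 96.29 × (1472 + 1)/(1472 − 7) = 96.29 × 1473/1465 ≈ 96.8 kHz.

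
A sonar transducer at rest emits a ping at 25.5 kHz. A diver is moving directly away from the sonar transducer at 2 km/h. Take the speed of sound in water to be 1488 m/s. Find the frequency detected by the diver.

25.5 kHz

2 km/h = 0.5556 m/s.
Moving observer, stationary source: f' = f · (v − v_o)/v.
f' = 25.5 × (1488 − 0.5556)/1488 = 25.5 × 1487.4/1488 ≈ 25.5 kHz.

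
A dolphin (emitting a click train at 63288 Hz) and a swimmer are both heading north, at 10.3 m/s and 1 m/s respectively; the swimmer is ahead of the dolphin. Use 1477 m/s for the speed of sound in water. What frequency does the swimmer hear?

63689 Hz

The swimmer is ahead, so the dolphin is moving toward it while the swimmer is moving away from the dolphin.
With source approaching and observer receding, f' = f · (v − v_o)/(v − v_s).
f' = 63288 × (1477 − 1)/(1477 − 10.3) = 63288 × 1476/1466.7 ≈ 63689 Hz.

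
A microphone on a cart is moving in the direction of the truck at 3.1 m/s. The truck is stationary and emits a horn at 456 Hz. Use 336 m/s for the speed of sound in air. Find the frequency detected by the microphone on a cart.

460 Hz

Only the observer moves, toward the source, so f' = f · (v + v_o)/v.
f' = 456 × (336 + 3.1)/336 = 456 × 339.1/336 ≈ 460 Hz.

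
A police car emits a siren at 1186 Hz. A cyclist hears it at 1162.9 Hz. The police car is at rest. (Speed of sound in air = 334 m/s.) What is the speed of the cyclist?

f' < f, so the cyclist is receding.
f' = f · (v − v_o)/v ⇒ v_o = v · |f'/f − 1|.
v_o = 334 × |1162.9/1186 − 1| = 334 × 0.01948 ≈ 6.5 m/s.

6.5 m/s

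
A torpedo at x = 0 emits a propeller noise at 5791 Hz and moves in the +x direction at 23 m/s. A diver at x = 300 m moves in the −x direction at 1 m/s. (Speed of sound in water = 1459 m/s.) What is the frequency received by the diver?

The observer lies on the +x side, so the source is heading toward the observer and the observer is heading toward the source.
With source approaching and observer approaching, f' = f · (v + v_o)/(v − v_s).
f' = 5791 × (1459 + 1)/(1459 − 23) = 5791 × 1460/1436 ≈ 5888 Hz.

5888 Hz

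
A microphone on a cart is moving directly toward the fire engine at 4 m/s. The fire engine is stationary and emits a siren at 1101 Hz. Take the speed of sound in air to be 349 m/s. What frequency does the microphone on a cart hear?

Only the observer moves, toward the source, so f' = f · (v + v_o)/v.
f' = 1101 × (349 + 4)/349 = 1101 × 353/349 ≈ 1114 Hz.

1114 Hz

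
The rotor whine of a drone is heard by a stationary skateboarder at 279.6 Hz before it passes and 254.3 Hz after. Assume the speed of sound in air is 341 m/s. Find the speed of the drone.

f₁/f₂ = (v + v_s)/(v − v_s), so v_s = v · (f₁ − f₂)/(f₁ + f₂).
v_s = 341 × (279.6 − 254.3)/(279.6 + 254.3) = 341 × 25.3/533.9 ≈ 16.2 m/s.

16.2 m/s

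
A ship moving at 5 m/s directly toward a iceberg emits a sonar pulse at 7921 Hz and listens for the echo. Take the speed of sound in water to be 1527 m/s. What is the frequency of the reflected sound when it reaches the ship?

7973 Hz

The iceberg receives the sound from a moving source: f₁ = f₀ · v/(v − v_e) = 7921 × 1527/1522 ≈ 7947 Hz.
On the return leg the ship is a moving observer: f₂ = f₁ · (v + v_e)/v = 7947 × 1532/1527 ≈ 7973 Hz.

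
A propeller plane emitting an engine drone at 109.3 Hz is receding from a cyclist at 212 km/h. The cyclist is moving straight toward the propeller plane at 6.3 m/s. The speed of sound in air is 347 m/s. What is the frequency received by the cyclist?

95 Hz

212 km/h = 58.89 m/s.
General Doppler shift: f' = f · (v + v_o)/(v + v_s).
f' = 109.3 × (347 + 6.3)/(347 + 58.89) = 109.3 × 353.3/405.89 ≈ 95 Hz.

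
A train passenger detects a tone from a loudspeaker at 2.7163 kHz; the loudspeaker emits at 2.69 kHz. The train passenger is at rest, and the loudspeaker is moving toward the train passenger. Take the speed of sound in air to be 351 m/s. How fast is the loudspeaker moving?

3.4 m/s

f' = f · v/(v − v_s) ⇒ v_s = v · |1 − f/f'|.
v_s = 351 × |1 − 2.69/2.7163| = 351 × 0.009682 ≈ 3.4 m/s.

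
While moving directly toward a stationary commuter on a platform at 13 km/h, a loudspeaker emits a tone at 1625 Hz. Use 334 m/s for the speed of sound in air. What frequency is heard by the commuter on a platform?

13 km/h = 3.611 m/s.
Moving source, stationary observer: f' = f · v/(v − v_s) since the source is approaching.
f' = 1625 × 334/(334 − 3.611) = 1625 × 334/330.4 ≈ 1643 Hz.

1643 Hz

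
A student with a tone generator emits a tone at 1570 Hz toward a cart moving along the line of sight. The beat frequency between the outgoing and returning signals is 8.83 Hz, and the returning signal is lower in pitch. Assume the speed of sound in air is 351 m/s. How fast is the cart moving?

0.99 m/s

Double Doppler shift off a moving reflector: f₂ = f₀ · (v + u)/(v − u) (u > 0 toward emitter).
Returning signal is lower, so f₂ = f₀ − Δf = 1570 − 8.83 = 1561.17 Hz.
Rearranging, u = v · (f₂ − f₀)/(f₂ + f₀) = 351 × -8.83/3131.17 ≈ -0.99 m/s.
So the cart is moving at 0.99 m/s away from the emitter.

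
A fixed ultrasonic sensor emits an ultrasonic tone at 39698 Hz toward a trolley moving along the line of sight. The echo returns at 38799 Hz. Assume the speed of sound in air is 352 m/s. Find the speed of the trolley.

Double Doppler shift off a moving reflector: f₂ = f₀ · (v + u)/(v − u) (u > 0 toward emitter).
Rearranging, u = v · (f₂ − f₀)/(f₂ + f₀) = 352 × -899/78497 ≈ -4.0 m/s.
So the trolley is moving at 4.0 m/s away from the emitter.

4.0 m/s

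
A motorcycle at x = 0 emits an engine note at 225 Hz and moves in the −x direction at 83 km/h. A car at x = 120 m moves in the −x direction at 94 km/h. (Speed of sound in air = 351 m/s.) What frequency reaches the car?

227 Hz

83 km/h = 23.06 m/s; 94 km/h = 26.11 m/s.
The observer lies on the +x side, so the source is heading away from the observer and the observer is heading toward the source.
General Doppler shift: f' = f · (v + v_o)/(v + v_s).
f' = 225 × (351 + 26.11)/(351 + 23.06) = 225 × 377.11/374.06 ≈ 227 Hz.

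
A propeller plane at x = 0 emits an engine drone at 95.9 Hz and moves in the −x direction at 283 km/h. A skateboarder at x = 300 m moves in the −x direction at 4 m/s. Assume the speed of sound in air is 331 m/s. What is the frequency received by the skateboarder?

78 Hz

283 km/h = 78.61 m/s.
The observer lies on the +x side, so the source is heading away from the observer and the observer is heading toward the source.
With source receding and observer approaching, f' = f · (v + v_o)/(v + v_s).
f' = 95.9 × (331 + 4)/(331 + 78.61) = 95.9 × 335/409.61 ≈ 78 Hz.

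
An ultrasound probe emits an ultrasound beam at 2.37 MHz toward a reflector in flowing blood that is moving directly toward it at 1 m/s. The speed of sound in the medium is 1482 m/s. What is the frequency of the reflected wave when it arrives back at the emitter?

The reflector in flowing blood first receives the wave as a moving observer: f₁ = f₀ · (v + u)/v = 2.37 × (1482 + 1)/1482 ≈ 2.372 MHz.
The reflection then acts as a moving source: f₂ = f₁ · v/(v − u) ≈ 2.373 MHz.
Equivalently f₂ = f₀ · (v + u)/(v − u).

2.373 MHz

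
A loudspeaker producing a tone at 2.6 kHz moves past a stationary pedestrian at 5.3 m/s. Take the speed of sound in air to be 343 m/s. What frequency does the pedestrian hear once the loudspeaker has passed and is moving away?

2.56 kHz

Receding: f₂ = f · v/(v + v_s) = 2.6 × 343/348.3 ≈ 2.56 kHz.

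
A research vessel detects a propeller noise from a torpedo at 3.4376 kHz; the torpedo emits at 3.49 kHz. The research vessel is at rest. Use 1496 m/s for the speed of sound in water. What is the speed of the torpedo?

f' < f, so the torpedo is receding.
f' = f · v/(v + v_s) ⇒ v_s = v · |1 − f/f'|.
v_s = 1496 × |1 − 3.49/3.4376| = 1496 × 0.01524 ≈ 22.8 m/s.

22.8 m/s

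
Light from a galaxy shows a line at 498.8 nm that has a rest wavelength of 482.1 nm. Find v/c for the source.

λ'/λ₀ = 1.0346 > 1 (redshift), so the source is receding.
λ'/λ₀ = √((1 + β)/(1 − β)) for a receding source ⇒ β = (r² − 1)/(r² + 1) with r = λ'/λ₀.
β = (1.0705 − 1)/(1.0705 + 1) ≈ 0.034.

0.034c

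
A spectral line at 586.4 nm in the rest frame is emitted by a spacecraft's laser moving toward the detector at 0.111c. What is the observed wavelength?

Relativistic Doppler for wavelength: λ' = λ₀ · √((1 − β)/(1 + β)).
λ' = 586.4 × √(0.8890/1.1110) = 586.4 × 0.89453 ≈ 524.6 nm.

524.6 nm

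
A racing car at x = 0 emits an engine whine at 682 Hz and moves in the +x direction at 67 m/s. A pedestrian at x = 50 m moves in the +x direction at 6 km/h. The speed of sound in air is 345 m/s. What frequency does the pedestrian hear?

842 Hz

6 km/h = 1.667 m/s.
The observer lies on the +x side, so the source is heading toward the observer and the observer is heading away from the source.
Both move, so f' = f · (v − v_o)/(v − v_s).
f' = 682 × (345 − 1.667)/(345 − 67) = 682 × 343.33/278 ≈ 842 Hz.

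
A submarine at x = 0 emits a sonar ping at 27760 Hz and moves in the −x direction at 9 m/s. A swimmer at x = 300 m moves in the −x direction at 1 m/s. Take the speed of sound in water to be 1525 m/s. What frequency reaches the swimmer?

The observer lies on the +x side, so the source is heading away from the observer and the observer is heading toward the source.
General Doppler shift: f' = f · (v + v_o)/(v + v_s).
f' = 27760 × (1525 + 1)/(1525 + 9) = 27760 × 1526/1534 ≈ 27615 Hz.

27615 Hz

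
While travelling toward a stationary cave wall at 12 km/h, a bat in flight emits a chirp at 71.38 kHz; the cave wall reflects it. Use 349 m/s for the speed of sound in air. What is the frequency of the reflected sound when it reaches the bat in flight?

72.8 kHz

12 km/h = 3.333 m/s.
The cave wall receives the sound from a moving source: f₁ = f₀ · v/(v − v_e) = 71.38 × 349/345.67 ≈ 72.1 kHz.
On the return leg the bat in flight is a moving observer: f₂ = f₁ · (v + v_e)/v = 72.1 × 352.33/349 ≈ 72.8 kHz.
Equivalently f₂ = f₀ · (v + v_e)/(v − v_e).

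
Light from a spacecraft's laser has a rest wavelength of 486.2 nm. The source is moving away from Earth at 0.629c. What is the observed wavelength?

1018.8 nm

Relativistic Doppler for wavelength: λ' = λ₀ · √((1 + β)/(1 − β)).
λ' = 486.2 × √(1.6290/0.3710) = 486.2 × 2.09543 ≈ 1018.8 nm.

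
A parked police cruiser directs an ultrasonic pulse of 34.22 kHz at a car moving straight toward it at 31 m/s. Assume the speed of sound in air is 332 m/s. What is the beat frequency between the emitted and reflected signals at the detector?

7049 Hz

The car first receives the wave as a moving observer: f₁ = f₀ · (v + u)/v = 34.22 × (332 + 31)/332 ≈ 37.42 kHz.
On reflection it acts as a source moving toward the stationary detector: f₂ = f₁ · v/(v − u) = 37.42 × 332/301 ≈ 41.27 kHz.
Beat frequency (with f₀ = 34220 Hz): |f₂ − f₀| = 2u·f₀/(v − u) = 2 × 31 × 34220/301 ≈ 7049 Hz.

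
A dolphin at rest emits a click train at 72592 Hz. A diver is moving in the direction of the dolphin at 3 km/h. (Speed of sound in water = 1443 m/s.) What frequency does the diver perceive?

3 km/h = 0.8333 m/s.
Moving observer, stationary source: f' = f · (v + v_o)/v.
f' = 72592 × (1443 + 0.8333)/1443 = 72592 × 1443.8/1443 ≈ 72634 Hz.

72634 Hz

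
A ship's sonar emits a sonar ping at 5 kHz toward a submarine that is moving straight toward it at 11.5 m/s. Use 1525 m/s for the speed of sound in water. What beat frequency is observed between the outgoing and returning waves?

76 Hz

The submarine first receives the wave as a moving observer: f₁ = f₀ · (v + u)/v = 5 × (1525 + 11.5)/1525 ≈ 5.0377 kHz.
The reflection then acts as a moving source: f₂ = f₁ · v/(v − u) ≈ 5.0760 kHz.
Equivalently f₂ = f₀ · (v + u)/(v − u).
Beat frequency (with f₀ = 5000 Hz): |f₂ − f₀| = 2u·f₀/(v − u) = 2 × 11.5 × 5000/1513.5 ≈ 76 Hz.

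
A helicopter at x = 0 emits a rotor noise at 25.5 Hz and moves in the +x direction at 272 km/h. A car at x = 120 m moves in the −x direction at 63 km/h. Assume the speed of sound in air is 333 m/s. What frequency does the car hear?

272 km/h = 75.56 m/s; 63 km/h = 17.5 m/s.
The observer lies on the +x side, so the source is heading toward the observer and the observer is heading toward the source.
Both move, so f' = f · (v + v_o)/(v − v_s).
f' = 25.5 × (333 + 17.5)/(333 − 75.56) = 25.5 × 350.5/257.44 ≈ 34.7 Hz.

34.7 Hz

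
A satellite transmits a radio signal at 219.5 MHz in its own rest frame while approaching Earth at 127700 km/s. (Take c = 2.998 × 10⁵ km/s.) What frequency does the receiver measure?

β = v/c = 127700/299800 = 0.4260.
Relativistic Doppler for frequency: f' = f₀ · √((1 + β)/(1 − β)).
f' = 219.5 × √(1.4260/0.5740) = 219.5 × 1.57608 ≈ 345.9 MHz.

345.9 MHz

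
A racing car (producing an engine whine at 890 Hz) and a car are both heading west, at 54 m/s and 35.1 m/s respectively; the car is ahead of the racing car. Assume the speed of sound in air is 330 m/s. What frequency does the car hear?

The car is ahead, so the racing car is moving toward it while the car is moving away from the racing car.
With source approaching and observer receding, f' = f · (v − v_o)/(v − v_s).
f' = 890 × (330 − 35.1)/(330 − 54) = 890 × 294.9/276 ≈ 951 Hz.

951 Hz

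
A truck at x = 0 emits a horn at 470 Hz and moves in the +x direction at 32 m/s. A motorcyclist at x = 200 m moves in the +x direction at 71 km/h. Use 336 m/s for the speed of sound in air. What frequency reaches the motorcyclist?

71 km/h = 19.72 m/s.
The observer lies on the +x side, so the source is heading toward the observer and the observer is heading away from the source.
Both move, so f' = f · (v − v_o)/(v − v_s).
f' = 470 × (336 − 19.72)/(336 − 32) = 470 × 316.28/304 ≈ 489 Hz.

489 Hz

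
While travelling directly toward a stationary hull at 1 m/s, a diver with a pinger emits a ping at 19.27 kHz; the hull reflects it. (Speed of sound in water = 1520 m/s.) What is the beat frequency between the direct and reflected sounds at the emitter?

25.4 Hz

The hull receives the sound from a moving source: f₁ = f₀ · v/(v − v_e) = 19.27 × 1520/1519 ≈ 19.2827 kHz.
On the return leg the diver with a pinger is a moving observer: f₂ = f₁ · (v + v_e)/v = 19.2827 × 1521/1520 ≈ 19.2954 kHz.
Equivalently f₂ = f₀ · (v + v_e)/(v − v_e).
Beat against the emitted tone (with f₀ = 19270 Hz): |f₂ − f₀| = 2v_e·f₀/(v − v_e) = 2 × 1 × 19270/1519 ≈ 25.4 Hz.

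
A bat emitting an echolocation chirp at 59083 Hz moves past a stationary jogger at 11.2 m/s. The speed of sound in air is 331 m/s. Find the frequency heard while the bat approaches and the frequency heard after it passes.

61152 Hz approaching; 57149 Hz receding

Approaching: f₁ = f · v/(v − v_s) = 59083 × 331/319.8 ≈ 61152 Hz.
Receding: f₂ = f · v/(v + v_s) = 59083 × 331/342.2 ≈ 57149 Hz.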